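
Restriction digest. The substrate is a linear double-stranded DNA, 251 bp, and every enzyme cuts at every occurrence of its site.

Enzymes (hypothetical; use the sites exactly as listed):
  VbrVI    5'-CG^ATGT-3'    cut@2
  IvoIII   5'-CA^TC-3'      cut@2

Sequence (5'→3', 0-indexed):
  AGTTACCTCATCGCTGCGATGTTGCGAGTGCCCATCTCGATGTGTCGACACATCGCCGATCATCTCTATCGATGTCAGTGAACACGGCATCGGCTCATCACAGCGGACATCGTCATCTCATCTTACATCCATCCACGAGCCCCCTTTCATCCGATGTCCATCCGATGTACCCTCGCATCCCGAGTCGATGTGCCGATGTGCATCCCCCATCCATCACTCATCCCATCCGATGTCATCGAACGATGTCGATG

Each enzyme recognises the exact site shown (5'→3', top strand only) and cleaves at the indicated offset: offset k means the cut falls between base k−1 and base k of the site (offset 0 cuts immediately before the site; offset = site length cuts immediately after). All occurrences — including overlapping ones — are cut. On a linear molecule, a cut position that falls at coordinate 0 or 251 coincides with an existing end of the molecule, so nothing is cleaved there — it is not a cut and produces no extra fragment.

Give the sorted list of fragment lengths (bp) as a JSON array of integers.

Scan for sites:
  VbrVI CGATGT/2: at [16, 37, 69, 151, 162, 185, 193, 227, 240] ⇒ [18, 39, 71, 153, 164, 187, 195, 229, 242]
  IvoIII CATC/2: at [8, 32, 50, 60, 87, 95, 107, 113, 118, 125, 129, 147, 158, 175, 200, 207, 211, 218, 223, 233] ⇒ [10, 34, 52, 62, 89, 97, 109, 115, 120, 127, 131, 149, 160, 177, 202, 209, 213, 220, 225, 235]

Pooled cuts: [10, 18, 34, 39, 52, 62, 71, 89, 97, 109, 115, 120, 127, 131, 149, 153, 160, 164, 177, 187, 195, 202, 209, 213, 220, 225, 229, 235, 242]

Fragments:
  [0,10): 10 bp
  [10,18): 8 bp
  [18,34): 16 bp
  [34,39): 5 bp
  [39,52): 13 bp
  [52,62): 10 bp
  [62,71): 9 bp
  [71,89): 18 bp
  [89,97): 8 bp
  [97,109): 12 bp
  [109,115): 6 bp
  [115,120): 5 bp
  [120,127): 7 bp
  [127,131): 4 bp
  [131,149): 18 bp
  [149,153): 4 bp
  [153,160): 7 bp
  [160,164): 4 bp
  [164,177): 13 bp
  [177,187): 10 bp
  [187,195): 8 bp
  [195,202): 7 bp
  [202,209): 7 bp
  [209,213): 4 bp
  [213,220): 7 bp
  [220,225): 5 bp
  [225,229): 4 bp
  [229,235): 6 bp
  [235,242): 7 bp
  [242,251): 9 bp

[4,4,4,4,4,5,5,5,6,6,7,7,7,7,7,7,8,8,8,9,9,10,10,10,12,13,13,16,18,18]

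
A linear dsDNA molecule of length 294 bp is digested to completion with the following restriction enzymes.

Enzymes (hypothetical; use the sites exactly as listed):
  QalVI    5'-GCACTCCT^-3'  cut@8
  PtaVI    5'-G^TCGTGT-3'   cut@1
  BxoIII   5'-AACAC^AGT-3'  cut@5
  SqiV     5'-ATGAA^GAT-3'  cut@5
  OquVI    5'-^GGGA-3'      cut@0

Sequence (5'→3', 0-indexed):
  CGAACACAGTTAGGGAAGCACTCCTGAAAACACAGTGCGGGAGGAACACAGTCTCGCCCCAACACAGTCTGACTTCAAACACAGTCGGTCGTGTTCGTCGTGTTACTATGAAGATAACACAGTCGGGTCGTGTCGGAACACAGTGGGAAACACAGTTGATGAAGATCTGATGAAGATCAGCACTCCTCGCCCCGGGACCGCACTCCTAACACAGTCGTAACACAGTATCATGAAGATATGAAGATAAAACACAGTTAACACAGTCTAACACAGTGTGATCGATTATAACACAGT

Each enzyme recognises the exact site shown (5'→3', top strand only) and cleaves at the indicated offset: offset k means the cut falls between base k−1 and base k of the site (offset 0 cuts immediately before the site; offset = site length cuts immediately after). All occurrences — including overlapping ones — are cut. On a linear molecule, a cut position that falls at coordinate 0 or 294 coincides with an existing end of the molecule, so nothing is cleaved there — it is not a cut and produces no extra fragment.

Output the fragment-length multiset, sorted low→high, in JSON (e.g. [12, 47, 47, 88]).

Site scan:
  QalVI GCACTCCT/8: at [17, 179, 199] ⇒ [25, 187, 207]
  PtaVI GTCGTGT/1: at [87, 96, 126] ⇒ [88, 97, 127]
  BxoIII AACACAGT/5: at [2, 28, 44, 60, 77, 115, 136, 148, 207, 218, 247, 256, 266, 286] ⇒ [7, 33, 49, 65, 82, 120, 141, 153, 212, 223, 252, 261, 271, 291]
  SqiV ATGAAGAT/5: at [107, 158, 169, 229, 237] ⇒ [112, 163, 174, 234, 242]
  OquVI GGGA/0: at [12, 38, 144, 193] ⇒ [12, 38, 144, 193]

All cut coordinates (distinct, sorted): [7, 12, 25, 33, 38, 49, 65, 82, 88, 97, 112, 120, 127, 141, 144, 153, 163, 174, 187, 193, 207, 212, 223, 234, 242, 252, 261, 271, 291]

Fragment lengths:
  [0,7): 7 bp
  [7,12): 5 bp
  [12,25): 13 bp
  [25,33): 8 bp
  [33,38): 5 bp
  [38,49): 11 bp
  [49,65): 16 bp
  [65,82): 17 bp
  [82,88): 6 bp
  [88,97): 9 bp
  [97,112): 15 bp
  [112,120): 8 bp
  [120,127): 7 bp
  [127,141): 14 bp
  [141,144): 3 bp
  [144,153): 9 bp
  [153,163): 10 bp
  [163,174): 11 bp
  [174,187): 13 bp
  [187,193): 6 bp
  [193,207): 14 bp
  [207,212): 5 bp
  [212,223): 11 bp
  [223,234): 11 bp
  [234,242): 8 bp
  [242,252): 10 bp
  [252,261): 9 bp
  [261,271): 10 bp
  [271,291): 20 bp
  [291,294): 3 bp

[3,3,5,5,5,6,6,7,7,8,8,8,9,9,9,10,10,10,11,11,11,11,13,13,14,14,15,16,17,20]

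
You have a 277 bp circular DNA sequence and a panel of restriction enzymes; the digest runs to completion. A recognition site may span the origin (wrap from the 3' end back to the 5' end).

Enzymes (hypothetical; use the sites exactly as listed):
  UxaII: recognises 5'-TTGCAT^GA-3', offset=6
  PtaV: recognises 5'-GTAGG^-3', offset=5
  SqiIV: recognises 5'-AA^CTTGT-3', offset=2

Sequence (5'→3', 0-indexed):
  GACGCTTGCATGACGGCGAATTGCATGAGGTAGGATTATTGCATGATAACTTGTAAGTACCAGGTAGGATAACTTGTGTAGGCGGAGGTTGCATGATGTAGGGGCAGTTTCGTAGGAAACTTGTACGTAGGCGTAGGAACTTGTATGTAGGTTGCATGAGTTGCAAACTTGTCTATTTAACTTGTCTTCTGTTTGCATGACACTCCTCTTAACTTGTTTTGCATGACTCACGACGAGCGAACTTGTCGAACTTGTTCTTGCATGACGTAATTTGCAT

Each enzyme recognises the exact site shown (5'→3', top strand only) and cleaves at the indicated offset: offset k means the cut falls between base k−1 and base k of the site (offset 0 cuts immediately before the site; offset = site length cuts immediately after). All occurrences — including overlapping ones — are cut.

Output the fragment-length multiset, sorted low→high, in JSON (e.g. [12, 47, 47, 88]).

Per-enzyme occurrences:
  UxaII TTGCATGA/6: at [5, 20, 38, 88, 151, 192, 218, 257, 271] ⇒ [0, 11, 26, 44, 94, 157, 198, 224, 263]
  PtaV GTAGG/5: at [29, 63, 77, 97, 111, 126, 132, 146] ⇒ [34, 68, 82, 102, 116, 131, 137, 151]
  SqiIV AACTTGT/2: at [47, 70, 117, 137, 165, 178, 210, 239, 248] ⇒ [49, 72, 119, 139, 167, 180, 212, 241, 250]

Pooled cuts: [0, 11, 26, 34, 44, 49, 68, 72, 82, 94, 102, 116, 119, 131, 137, 139, 151, 157, 167, 180, 198, 212, 224, 241, 250, 263]

Fragments:
  0→11: 11 bp
  11→26: 15 bp
  26→34: 8 bp
  34→44: 10 bp
  44→49: 5 bp
  49→68: 19 bp
  68→72: 4 bp
  72→82: 10 bp
  82→94: 12 bp
  94→102: 8 bp
  102→116: 14 bp
  116→119: 3 bp
  119→131: 12 bp
  131→137: 6 bp
  137→139: 2 bp
  139→151: 12 bp
  151→157: 6 bp
  157→167: 10 bp
  167→180: 13 bp
  180→198: 18 bp
  198→212: 14 bp
  212→224: 12 bp
  224→241: 17 bp
  241→250: 9 bp
  250→263: 13 bp
  263→0 (wrap): 277-263+0 = 14 bp

[2,3,4,5,6,6,8,8,9,10,10,10,11,12,12,12,12,13,13,14,14,14,15,17,18,19]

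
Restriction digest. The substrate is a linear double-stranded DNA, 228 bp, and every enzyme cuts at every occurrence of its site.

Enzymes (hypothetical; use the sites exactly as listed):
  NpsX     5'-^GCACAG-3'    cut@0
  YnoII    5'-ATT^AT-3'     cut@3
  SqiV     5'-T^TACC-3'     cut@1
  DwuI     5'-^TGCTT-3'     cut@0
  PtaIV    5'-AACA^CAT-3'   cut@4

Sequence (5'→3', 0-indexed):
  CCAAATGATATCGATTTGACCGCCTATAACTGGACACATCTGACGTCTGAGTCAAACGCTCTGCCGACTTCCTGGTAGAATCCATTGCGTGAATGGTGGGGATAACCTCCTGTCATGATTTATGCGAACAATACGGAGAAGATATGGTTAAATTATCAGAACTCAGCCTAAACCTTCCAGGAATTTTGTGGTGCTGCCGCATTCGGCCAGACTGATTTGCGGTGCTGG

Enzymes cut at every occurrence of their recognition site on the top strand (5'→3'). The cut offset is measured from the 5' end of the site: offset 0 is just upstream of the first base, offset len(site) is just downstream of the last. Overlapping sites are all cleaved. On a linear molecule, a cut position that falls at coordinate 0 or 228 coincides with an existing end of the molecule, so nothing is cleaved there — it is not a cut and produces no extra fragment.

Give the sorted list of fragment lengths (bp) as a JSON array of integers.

Per-enzyme occurrences:
  NpsX (GCACAG, off=0): no sites
  YnoII ATTAT/3: at [151] ⇒ [154]
  SqiV (TTACC, off=1): no sites
  DwuI (TGCTT, off=0): no sites
  PtaIV (AACACAT, off=4): no sites

All cut coordinates (distinct, sorted): [154]

Fragments:
  [0,154): 154 bp
  [154,228): 74 bp

[74,154]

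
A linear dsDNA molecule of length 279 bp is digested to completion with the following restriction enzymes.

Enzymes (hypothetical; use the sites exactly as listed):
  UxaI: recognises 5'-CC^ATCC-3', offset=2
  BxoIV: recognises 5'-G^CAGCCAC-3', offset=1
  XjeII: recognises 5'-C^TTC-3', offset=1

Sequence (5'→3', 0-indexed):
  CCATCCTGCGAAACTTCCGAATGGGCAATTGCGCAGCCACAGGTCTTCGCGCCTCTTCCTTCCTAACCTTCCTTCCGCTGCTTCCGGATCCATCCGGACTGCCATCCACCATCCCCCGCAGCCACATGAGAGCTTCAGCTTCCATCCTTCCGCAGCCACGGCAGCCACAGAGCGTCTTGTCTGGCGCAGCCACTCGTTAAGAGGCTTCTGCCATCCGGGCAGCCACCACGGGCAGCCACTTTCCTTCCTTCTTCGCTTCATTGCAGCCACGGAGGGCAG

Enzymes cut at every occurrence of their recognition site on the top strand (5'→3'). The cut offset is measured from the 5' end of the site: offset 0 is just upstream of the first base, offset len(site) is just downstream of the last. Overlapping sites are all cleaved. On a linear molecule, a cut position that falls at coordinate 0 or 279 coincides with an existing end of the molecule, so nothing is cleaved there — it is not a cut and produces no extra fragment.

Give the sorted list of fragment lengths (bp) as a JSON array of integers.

Per-enzyme occurrences:
  UxaI (CCATCC, off=2): starts [0, 89, 101, 108, 141, 210] → cuts [2, 91, 103, 110, 143, 212]
  BxoIV (GCAGCCAC, off=1): starts [32, 117, 151, 160, 185, 218, 231, 262] → cuts [33, 118, 152, 161, 186, 219, 232, 263]
  XjeII (CTTC, off=1): starts [13, 44, 54, 58, 67, 71, 80, 132, 138, 146, 204, 243, 247, 250, 255] → cuts [14, 45, 55, 59, 68, 72, 81, 133, 139, 147, 205, 244, 248, 251, 256]

All cut coordinates (distinct, sorted): [2, 14, 33, 45, 55, 59, 68, 72, 81, 91, 103, 110, 118, 133, 139, 143, 147, 152, 161, 186, 205, 212, 219, 232, 244, 248, 251, 256, 263]

Fragment lengths:
  [0,2): 2 bp
  [2,14): 12 bp
  [14,33): 19 bp
  [33,45): 12 bp
  [45,55): 10 bp
  [55,59): 4 bp
  [59,68): 9 bp
  [68,72): 4 bp
  [72,81): 9 bp
  [81,91): 10 bp
  [91,103): 12 bp
  [103,110): 7 bp
  [110,118): 8 bp
  [118,133): 15 bp
  [133,139): 6 bp
  [139,143): 4 bp
  [143,147): 4 bp
  [147,152): 5 bp
  [152,161): 9 bp
  [161,186): 25 bp
  [186,205): 19 bp
  [205,212): 7 bp
  [212,219): 7 bp
  [219,232): 13 bp
  [232,244): 12 bp
  [244,248): 4 bp
  [248,251): 3 bp
  [251,256): 5 bp
  [256,263): 7 bp
  [263,279): 16 bp

[2,3,4,4,4,4,4,5,5,6,7,7,7,7,8,9,9,9,10,10,12,12,12,12,13,15,16,19,19,25]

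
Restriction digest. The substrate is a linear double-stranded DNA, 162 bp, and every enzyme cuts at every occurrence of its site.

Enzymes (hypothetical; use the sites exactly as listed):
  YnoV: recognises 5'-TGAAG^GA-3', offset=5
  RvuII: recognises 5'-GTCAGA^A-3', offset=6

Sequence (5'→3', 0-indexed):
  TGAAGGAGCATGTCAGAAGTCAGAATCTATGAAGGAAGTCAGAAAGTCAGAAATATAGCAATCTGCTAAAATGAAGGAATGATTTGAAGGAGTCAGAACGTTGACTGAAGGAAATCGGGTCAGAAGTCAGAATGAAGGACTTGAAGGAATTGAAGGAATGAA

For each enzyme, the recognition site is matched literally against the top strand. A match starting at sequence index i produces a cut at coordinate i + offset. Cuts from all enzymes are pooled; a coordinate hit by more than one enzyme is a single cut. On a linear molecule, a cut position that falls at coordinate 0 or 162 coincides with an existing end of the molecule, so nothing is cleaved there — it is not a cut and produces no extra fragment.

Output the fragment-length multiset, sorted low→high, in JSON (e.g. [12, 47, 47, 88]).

Site scan:
  YnoV (TGAAGGA, off=5): starts [0, 29, 71, 84, 105, 132, 141, 150] → cuts [5, 34, 76, 89, 110, 137, 146, 155]
  RvuII (GTCAGAA, off=6): starts [11, 18, 37, 45, 91, 118, 125] → cuts [17, 24, 43, 51, 97, 124, 131]

Pooled cuts: [5, 17, 24, 34, 43, 51, 76, 89, 97, 110, 124, 131, 137, 146, 155]

Fragment lengths:
  [0,5): 5 bp
  [5,17): 12 bp
  [17,24): 7 bp
  [24,34): 10 bp
  [34,43): 9 bp
  [43,51): 8 bp
  [51,76): 25 bp
  [76,89): 13 bp
  [89,97): 8 bp
  [97,110): 13 bp
  [110,124): 14 bp
  [124,131): 7 bp
  [131,137): 6 bp
  [137,146): 9 bp
  [146,155): 9 bp
  [155,162): 7 bp

[5,6,7,7,7,8,8,9,9,9,10,12,13,13,14,25]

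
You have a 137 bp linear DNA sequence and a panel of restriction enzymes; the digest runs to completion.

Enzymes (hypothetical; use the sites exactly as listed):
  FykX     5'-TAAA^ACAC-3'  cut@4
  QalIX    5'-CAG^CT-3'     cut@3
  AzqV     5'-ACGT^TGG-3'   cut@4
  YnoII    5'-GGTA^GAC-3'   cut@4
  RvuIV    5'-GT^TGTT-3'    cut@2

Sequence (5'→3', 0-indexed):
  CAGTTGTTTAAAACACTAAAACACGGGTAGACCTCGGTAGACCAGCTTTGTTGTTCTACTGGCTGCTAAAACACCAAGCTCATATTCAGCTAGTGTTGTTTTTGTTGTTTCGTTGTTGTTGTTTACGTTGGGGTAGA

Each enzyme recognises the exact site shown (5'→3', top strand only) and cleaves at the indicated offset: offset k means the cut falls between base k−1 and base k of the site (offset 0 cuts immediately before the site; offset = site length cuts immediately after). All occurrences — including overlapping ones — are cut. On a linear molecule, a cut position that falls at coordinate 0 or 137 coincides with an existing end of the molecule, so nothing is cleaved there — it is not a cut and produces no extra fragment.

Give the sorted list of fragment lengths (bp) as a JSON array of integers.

[3,3,4,6,6,7,8,8,8,9,9,9,9,10,19,19]

Scan for sites:
  FykX (TAAAACAC, off=4): starts [8, 16, 66] → cuts [12, 20, 70]
  QalIX (CAGCT, off=3): starts [42, 86] → cuts [45, 89]
  AzqV (ACGTTGG, off=4): starts [124] → cuts [128]
  YnoII (GGTAGAC, off=4): starts [25, 35] → cuts [29, 39]
  RvuIV (GTTGTT, off=2): starts [2, 49, 94, 103, 111, 114, 117] → cuts [4, 51, 96, 105, 113, 116, 119]

Pooled cuts: [4, 12, 20, 29, 39, 45, 51, 70, 89, 96, 105, 113, 116, 119, 128]

Fragments:
  [0,4): 4 bp
  [4,12): 8 bp
  [12,20): 8 bp
  [20,29): 9 bp
  [29,39): 10 bp
  [39,45): 6 bp
  [45,51): 6 bp
  [51,70): 19 bp
  [70,89): 19 bp
  [89,96): 7 bp
  [96,105): 9 bp
  [105,113): 8 bp
  [113,116): 3 bp
  [116,119): 3 bp
  [119,128): 9 bp
  [128,137): 9 bp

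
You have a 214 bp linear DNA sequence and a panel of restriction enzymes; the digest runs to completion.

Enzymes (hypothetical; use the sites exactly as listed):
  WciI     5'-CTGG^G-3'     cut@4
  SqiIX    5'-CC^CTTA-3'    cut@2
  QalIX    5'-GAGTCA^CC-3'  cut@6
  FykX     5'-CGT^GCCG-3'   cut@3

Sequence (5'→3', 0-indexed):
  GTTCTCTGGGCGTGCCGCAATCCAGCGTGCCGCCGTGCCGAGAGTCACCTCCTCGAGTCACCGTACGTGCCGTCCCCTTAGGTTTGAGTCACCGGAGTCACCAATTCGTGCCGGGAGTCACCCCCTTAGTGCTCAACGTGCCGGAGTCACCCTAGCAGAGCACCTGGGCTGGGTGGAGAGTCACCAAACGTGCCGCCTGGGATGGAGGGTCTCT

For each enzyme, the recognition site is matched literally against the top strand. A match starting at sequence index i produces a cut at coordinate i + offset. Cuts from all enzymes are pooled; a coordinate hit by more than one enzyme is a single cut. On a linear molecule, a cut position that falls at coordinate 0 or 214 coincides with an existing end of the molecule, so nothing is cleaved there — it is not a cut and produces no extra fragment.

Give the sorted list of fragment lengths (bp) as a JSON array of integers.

Site scan:
  WciI (CTGGG, off=4): starts [5, 163, 168, 196] → cuts [9, 167, 172, 200]
  SqiIX (CCCTTA, off=2): starts [74, 122] → cuts [76, 124]
  QalIX (GAGTCACC, off=6): starts [41, 54, 85, 94, 114, 143, 177] → cuts [47, 60, 91, 100, 120, 149, 183]
  FykX (CGTGCCG, off=3): starts [10, 25, 33, 65, 106, 136, 188] → cuts [13, 28, 36, 68, 109, 139, 191]

All cut coordinates (distinct, sorted): [9, 13, 28, 36, 47, 60, 68, 76, 91, 100, 109, 120, 124, 139, 149, 167, 172, 183, 191, 200]

Fragments:
  [0,9): 9 bp
  [9,13): 4 bp
  [13,28): 15 bp
  [28,36): 8 bp
  [36,47): 11 bp
  [47,60): 13 bp
  [60,68): 8 bp
  [68,76): 8 bp
  [76,91): 15 bp
  [91,100): 9 bp
  [100,109): 9 bp
  [109,120): 11 bp
  [120,124): 4 bp
  [124,139): 15 bp
  [139,149): 10 bp
  [149,167): 18 bp
  [167,172): 5 bp
  [172,183): 11 bp
  [183,191): 8 bp
  [191,200): 9 bp
  [200,214): 14 bp

[4,4,5,8,8,8,8,9,9,9,9,10,11,11,11,13,14,15,15,15,18]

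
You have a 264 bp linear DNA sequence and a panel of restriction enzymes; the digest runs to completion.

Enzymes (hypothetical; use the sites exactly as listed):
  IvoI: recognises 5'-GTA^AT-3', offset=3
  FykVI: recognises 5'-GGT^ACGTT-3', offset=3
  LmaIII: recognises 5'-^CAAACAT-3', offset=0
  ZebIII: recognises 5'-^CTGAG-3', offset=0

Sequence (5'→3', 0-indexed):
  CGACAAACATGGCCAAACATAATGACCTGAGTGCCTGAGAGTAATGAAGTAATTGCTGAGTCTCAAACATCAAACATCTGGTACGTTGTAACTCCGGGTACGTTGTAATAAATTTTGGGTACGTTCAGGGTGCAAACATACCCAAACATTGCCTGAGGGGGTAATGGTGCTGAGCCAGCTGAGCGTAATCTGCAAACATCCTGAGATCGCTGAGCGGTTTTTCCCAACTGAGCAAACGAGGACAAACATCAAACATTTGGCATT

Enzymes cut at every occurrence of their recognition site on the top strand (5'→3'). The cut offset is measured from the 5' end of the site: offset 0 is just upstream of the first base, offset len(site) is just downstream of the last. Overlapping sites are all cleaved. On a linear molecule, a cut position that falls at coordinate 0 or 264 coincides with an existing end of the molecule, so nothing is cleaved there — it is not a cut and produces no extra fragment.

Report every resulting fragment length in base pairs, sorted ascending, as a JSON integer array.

Per-enzyme occurrences:
  IvoI GTAAT/3: at [40, 48, 104, 160, 184] ⇒ [43, 51, 107, 163, 187]
  FykVI GGTACGTT/3: at [79, 96, 117] ⇒ [82, 99, 120]
  LmaIII CAAACAT/0: at [3, 13, 63, 70, 132, 142, 192, 242, 249] ⇒ [3, 13, 63, 70, 132, 142, 192, 242, 249]
  ZebIII CTGAG/0: at [26, 34, 55, 152, 169, 178, 200, 209, 227] ⇒ [26, 34, 55, 152, 169, 178, 200, 209, 227]

All cut coordinates (distinct, sorted): [3, 13, 26, 34, 43, 51, 55, 63, 70, 82, 99, 107, 120, 132, 142, 152, 163, 169, 178, 187, 192, 200, 209, 227, 242, 249]

Fragment lengths:
  [0,3): 3 bp
  [3,13): 10 bp
  [13,26): 13 bp
  [26,34): 8 bp
  [34,43): 9 bp
  [43,51): 8 bp
  [51,55): 4 bp
  [55,63): 8 bp
  [63,70): 7 bp
  [70,82): 12 bp
  [82,99): 17 bp
  [99,107): 8 bp
  [107,120): 13 bp
  [120,132): 12 bp
  [132,142): 10 bp
  [142,152): 10 bp
  [152,163): 11 bp
  [163,169): 6 bp
  [169,178): 9 bp
  [178,187): 9 bp
  [187,192): 5 bp
  [192,200): 8 bp
  [200,209): 9 bp
  [209,227): 18 bp
  [227,242): 15 bp
  [242,249): 7 bp
  [249,264): 15 bp

[3,4,5,6,7,7,8,8,8,8,8,9,9,9,9,10,10,10,11,12,12,13,13,15,15,17,18]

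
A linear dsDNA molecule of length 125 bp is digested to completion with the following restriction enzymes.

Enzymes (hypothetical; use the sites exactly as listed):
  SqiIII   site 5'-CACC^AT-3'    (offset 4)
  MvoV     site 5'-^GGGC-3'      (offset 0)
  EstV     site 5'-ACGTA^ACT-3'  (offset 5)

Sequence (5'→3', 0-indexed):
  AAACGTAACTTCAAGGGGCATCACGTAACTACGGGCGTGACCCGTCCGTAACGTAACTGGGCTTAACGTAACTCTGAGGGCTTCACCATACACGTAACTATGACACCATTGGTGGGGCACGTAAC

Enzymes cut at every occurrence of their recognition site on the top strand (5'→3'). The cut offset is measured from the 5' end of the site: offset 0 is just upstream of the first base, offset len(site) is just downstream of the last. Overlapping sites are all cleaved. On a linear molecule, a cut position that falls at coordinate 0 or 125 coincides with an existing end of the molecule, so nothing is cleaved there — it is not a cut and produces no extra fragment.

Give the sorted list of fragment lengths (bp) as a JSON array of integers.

Per-enzyme occurrences:
  SqiIII (CACCAT, off=4): starts [83, 103] → cuts [87, 107]
  MvoV (GGGC, off=0): starts [15, 32, 58, 77, 114] → cuts [15, 32, 58, 77, 114]
  EstV (ACGTAACT, off=5): starts [2, 22, 50, 65, 91] → cuts [7, 27, 55, 70, 96]

Pooled cuts: [7, 15, 27, 32, 55, 58, 70, 77, 87, 96, 107, 114]

Fragments:
  [0,7): 7 bp
  [7,15): 8 bp
  [15,27): 12 bp
  [27,32): 5 bp
  [32,55): 23 bp
  [55,58): 3 bp
  [58,70): 12 bp
  [70,77): 7 bp
  [77,87): 10 bp
  [87,96): 9 bp
  [96,107): 11 bp
  [107,114): 7 bp
  [114,125): 11 bp

[3,5,7,7,7,8,9,10,11,11,12,12,23]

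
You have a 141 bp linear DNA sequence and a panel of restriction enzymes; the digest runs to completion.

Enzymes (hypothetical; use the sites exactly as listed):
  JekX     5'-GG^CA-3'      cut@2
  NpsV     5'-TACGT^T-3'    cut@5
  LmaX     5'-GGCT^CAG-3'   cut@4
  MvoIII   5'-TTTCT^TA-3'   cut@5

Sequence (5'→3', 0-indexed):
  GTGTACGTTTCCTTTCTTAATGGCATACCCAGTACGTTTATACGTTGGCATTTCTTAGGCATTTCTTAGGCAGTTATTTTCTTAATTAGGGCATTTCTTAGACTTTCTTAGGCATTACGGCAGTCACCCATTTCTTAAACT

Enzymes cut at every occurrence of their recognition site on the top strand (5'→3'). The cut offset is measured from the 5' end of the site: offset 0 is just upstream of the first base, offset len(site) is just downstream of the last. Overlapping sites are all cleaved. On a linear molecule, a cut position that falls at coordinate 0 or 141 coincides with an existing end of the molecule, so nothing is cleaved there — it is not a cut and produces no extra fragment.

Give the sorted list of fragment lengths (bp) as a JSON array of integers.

[3,4,4,4,6,6,7,7,7,8,8,8,9,9,10,12,14,15]

Scan for sites:
  JekX GGCA/2: at [21, 46, 57, 68, 89, 110, 118] ⇒ [23, 48, 59, 70, 91, 112, 120]
  NpsV TACGTT/5: at [3, 32, 40] ⇒ [8, 37, 45]
  LmaX (GGCTCAG, off=4): no sites
  MvoIII TTTCTTA/5: at [12, 50, 61, 77, 93, 103, 130] ⇒ [17, 55, 66, 82, 98, 108, 135]

Pooled cuts: [8, 17, 23, 37, 45, 48, 55, 59, 66, 70, 82, 91, 98, 108, 112, 120, 135]

Fragments:
  [0,8): 8 bp
  [8,17): 9 bp
  [17,23): 6 bp
  [23,37): 14 bp
  [37,45): 8 bp
  [45,48): 3 bp
  [48,55): 7 bp
  [55,59): 4 bp
  [59,66): 7 bp
  [66,70): 4 bp
  [70,82): 12 bp
  [82,91): 9 bp
  [91,98): 7 bp
  [98,108): 10 bp
  [108,112): 4 bp
  [112,120): 8 bp
  [120,135): 15 bp
  [135,141): 6 bp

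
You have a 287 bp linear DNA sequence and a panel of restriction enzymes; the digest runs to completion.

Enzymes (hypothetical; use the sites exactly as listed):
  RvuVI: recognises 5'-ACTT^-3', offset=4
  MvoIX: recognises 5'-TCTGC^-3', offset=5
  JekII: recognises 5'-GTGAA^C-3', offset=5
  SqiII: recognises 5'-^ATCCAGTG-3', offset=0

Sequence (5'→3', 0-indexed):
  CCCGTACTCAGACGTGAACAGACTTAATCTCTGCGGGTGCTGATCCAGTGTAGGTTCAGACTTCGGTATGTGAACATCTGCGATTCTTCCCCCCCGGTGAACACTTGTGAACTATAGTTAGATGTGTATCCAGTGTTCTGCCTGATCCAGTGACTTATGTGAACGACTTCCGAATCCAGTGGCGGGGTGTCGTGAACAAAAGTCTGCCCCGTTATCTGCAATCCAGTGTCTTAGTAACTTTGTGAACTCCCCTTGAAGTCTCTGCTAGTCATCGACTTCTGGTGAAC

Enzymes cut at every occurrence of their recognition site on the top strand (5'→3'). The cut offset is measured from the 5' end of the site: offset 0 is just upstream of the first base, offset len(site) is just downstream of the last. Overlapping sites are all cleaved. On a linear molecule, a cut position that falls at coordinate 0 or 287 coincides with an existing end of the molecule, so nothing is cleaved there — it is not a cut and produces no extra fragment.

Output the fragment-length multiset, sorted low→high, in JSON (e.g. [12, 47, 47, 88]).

Scan for sites:
  RvuVI ACTT/4: at [21, 59, 102, 152, 165, 236, 274] ⇒ [25, 63, 106, 156, 169, 240, 278]
  MvoIX TCTGC/5: at [29, 76, 136, 202, 214, 260] ⇒ [34, 81, 141, 207, 219, 265]
  JekII GTGAAC/5: at [13, 69, 96, 106, 158, 191, 241, 281] ⇒ [18, 74, 101, 111, 163, 196, 246, 286]
  SqiII ATCCAGTG/0: at [42, 127, 144, 173, 220] ⇒ [42, 127, 144, 173, 220]

Pooled cuts: [18, 25, 34, 42, 63, 74, 81, 101, 106, 111, 127, 141, 144, 156, 163, 169, 173, 196, 207, 219, 220, 240, 246, 265, 278, 286]

Fragments:
  [0,18): 18 bp
  [18,25): 7 bp
  [25,34): 9 bp
  [34,42): 8 bp
  [42,63): 21 bp
  [63,74): 11 bp
  [74,81): 7 bp
  [81,101): 20 bp
  [101,106): 5 bp
  [106,111): 5 bp
  [111,127): 16 bp
  [127,141): 14 bp
  [141,144): 3 bp
  [144,156): 12 bp
  [156,163): 7 bp
  [163,169): 6 bp
  [169,173): 4 bp
  [173,196): 23 bp
  [196,207): 11 bp
  [207,219): 12 bp
  [219,220): 1 bp
  [220,240): 20 bp
  [240,246): 6 bp
  [246,265): 19 bp
  [265,278): 13 bp
  [278,286): 8 bp
  [286,287): 1 bp

[1,1,3,4,5,5,6,6,7,7,7,8,8,9,11,11,12,12,13,14,16,18,19,20,20,21,23]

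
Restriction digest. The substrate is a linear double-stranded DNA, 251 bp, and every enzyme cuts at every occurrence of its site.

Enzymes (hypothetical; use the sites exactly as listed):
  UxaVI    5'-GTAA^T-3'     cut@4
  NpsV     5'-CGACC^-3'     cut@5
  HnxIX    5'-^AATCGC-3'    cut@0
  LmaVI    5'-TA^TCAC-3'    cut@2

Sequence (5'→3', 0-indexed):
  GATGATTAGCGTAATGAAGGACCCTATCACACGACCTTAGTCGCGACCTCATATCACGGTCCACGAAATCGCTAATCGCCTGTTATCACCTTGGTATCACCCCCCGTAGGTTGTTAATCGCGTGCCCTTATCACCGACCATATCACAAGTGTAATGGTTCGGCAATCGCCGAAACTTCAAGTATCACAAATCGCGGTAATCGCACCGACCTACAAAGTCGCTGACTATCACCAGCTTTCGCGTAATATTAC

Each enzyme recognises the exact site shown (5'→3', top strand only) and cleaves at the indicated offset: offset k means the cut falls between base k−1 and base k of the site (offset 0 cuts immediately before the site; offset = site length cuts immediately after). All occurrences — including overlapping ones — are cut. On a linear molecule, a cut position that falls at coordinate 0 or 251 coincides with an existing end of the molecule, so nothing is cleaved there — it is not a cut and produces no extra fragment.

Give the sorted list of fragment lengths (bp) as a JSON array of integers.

[2,3,5,5,6,7,9,9,9,10,11,11,12,12,12,12,13,14,15,17,18,19,20]

Scan for sites:
  UxaVI (GTAAT, off=4): starts [10, 150, 195, 241] → cuts [14, 154, 199, 245]
  NpsV (CGACC, off=5): starts [31, 43, 134, 205] → cuts [36, 48, 139, 210]
  HnxIX (AATCGC, off=0): starts [66, 73, 115, 163, 188, 197] → cuts [66, 73, 115, 163, 188, 197]
  LmaVI (TATCAC, off=2): starts [24, 51, 83, 94, 128, 140, 181, 225] → cuts [26, 53, 85, 96, 130, 142, 183, 227]

Pooled cuts: [14, 26, 36, 48, 53, 66, 73, 85, 96, 115, 130, 139, 142, 154, 163, 183, 188, 197, 199, 210, 227, 245]

Fragment lengths:
  [0,14): 14 bp
  [14,26): 12 bp
  [26,36): 10 bp
  [36,48): 12 bp
  [48,53): 5 bp
  [53,66): 13 bp
  [66,73): 7 bp
  [73,85): 12 bp
  [85,96): 11 bp
  [96,115): 19 bp
  [115,130): 15 bp
  [130,139): 9 bp
  [139,142): 3 bp
  [142,154): 12 bp
  [154,163): 9 bp
  [163,183): 20 bp
  [183,188): 5 bp
  [188,197): 9 bp
  [197,199): 2 bp
  [199,210): 11 bp
  [210,227): 17 bp
  [227,245): 18 bp
  [245,251): 6 bp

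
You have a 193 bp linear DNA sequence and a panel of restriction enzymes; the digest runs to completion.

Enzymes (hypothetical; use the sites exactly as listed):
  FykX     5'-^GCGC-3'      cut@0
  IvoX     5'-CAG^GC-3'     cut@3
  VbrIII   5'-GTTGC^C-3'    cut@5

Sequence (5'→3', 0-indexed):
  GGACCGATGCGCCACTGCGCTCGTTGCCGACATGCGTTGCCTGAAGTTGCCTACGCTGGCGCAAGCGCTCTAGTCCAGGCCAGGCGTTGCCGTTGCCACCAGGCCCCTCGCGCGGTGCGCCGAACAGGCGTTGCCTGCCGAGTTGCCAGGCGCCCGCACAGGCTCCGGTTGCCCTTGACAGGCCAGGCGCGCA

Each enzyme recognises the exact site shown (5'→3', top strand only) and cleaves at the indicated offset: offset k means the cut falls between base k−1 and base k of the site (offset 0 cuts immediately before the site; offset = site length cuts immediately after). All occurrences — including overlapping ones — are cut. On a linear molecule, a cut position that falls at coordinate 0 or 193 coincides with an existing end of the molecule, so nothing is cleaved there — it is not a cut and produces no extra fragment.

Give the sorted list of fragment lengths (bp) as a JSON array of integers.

[2,3,5,5,5,6,6,6,7,7,7,7,8,8,8,9,10,11,11,11,12,12,13,14]

Per-enzyme occurrences:
  FykX GCGC/0: at [8, 16, 58, 64, 109, 116, 149, 186, 188] ⇒ [8, 16, 58, 64, 109, 116, 149, 186, 188]
  IvoX CAGGC/3: at [75, 80, 99, 124, 146, 158, 178, 183] ⇒ [78, 83, 102, 127, 149, 161, 181, 186]
  VbrIII GTTGCC/5: at [22, 35, 45, 85, 91, 129, 141, 167] ⇒ [27, 40, 50, 90, 96, 134, 146, 172]

All cut coordinates (distinct, sorted): [8, 16, 27, 40, 50, 58, 64, 78, 83, 90, 96, 102, 109, 116, 127, 134, 146, 149, 161, 172, 181, 186, 188]

Fragments:
  [0,8): 8 bp
  [8,16): 8 bp
  [16,27): 11 bp
  [27,40): 13 bp
  [40,50): 10 bp
  [50,58): 8 bp
  [58,64): 6 bp
  [64,78): 14 bp
  [78,83): 5 bp
  [83,90): 7 bp
  [90,96): 6 bp
  [96,102): 6 bp
  [102,109): 7 bp
  [109,116): 7 bp
  [116,127): 11 bp
  [127,134): 7 bp
  [134,146): 12 bp
  [146,149): 3 bp
  [149,161): 12 bp
  [161,172): 11 bp
  [172,181): 9 bp
  [181,186): 5 bp
  [186,188): 2 bp
  [188,193): 5 bp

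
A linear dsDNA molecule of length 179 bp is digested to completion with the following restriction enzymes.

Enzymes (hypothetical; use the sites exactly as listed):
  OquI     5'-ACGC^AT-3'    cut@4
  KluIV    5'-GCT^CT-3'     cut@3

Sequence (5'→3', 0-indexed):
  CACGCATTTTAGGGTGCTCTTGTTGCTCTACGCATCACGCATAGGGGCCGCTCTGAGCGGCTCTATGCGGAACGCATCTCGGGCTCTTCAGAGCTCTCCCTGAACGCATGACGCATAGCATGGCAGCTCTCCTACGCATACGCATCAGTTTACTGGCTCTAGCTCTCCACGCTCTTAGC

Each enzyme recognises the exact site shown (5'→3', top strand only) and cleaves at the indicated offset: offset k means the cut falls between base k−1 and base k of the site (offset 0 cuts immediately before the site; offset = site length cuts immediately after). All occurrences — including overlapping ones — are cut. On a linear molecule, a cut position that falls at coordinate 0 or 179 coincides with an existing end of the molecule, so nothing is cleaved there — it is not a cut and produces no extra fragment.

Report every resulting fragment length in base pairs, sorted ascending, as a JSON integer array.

Site scan:
  OquI (ACGCAT, off=4): starts [1, 29, 36, 71, 103, 110, 133, 139] → cuts [5, 33, 40, 75, 107, 114, 137, 143]
  KluIV (GCTCT, off=3): starts [15, 24, 49, 59, 82, 92, 125, 155, 161, 170] → cuts [18, 27, 52, 62, 85, 95, 128, 158, 164, 173]

Pooled cuts: [5, 18, 27, 33, 40, 52, 62, 75, 85, 95, 107, 114, 128, 137, 143, 158, 164, 173]

Fragment lengths:
  [0,5): 5 bp
  [5,18): 13 bp
  [18,27): 9 bp
  [27,33): 6 bp
  [33,40): 7 bp
  [40,52): 12 bp
  [52,62): 10 bp
  [62,75): 13 bp
  [75,85): 10 bp
  [85,95): 10 bp
  [95,107): 12 bp
  [107,114): 7 bp
  [114,128): 14 bp
  [128,137): 9 bp
  [137,143): 6 bp
  [143,158): 15 bp
  [158,164): 6 bp
  [164,173): 9 bp
  [173,179): 6 bp

[5,6,6,6,6,7,7,9,9,9,10,10,10,12,12,13,13,14,15]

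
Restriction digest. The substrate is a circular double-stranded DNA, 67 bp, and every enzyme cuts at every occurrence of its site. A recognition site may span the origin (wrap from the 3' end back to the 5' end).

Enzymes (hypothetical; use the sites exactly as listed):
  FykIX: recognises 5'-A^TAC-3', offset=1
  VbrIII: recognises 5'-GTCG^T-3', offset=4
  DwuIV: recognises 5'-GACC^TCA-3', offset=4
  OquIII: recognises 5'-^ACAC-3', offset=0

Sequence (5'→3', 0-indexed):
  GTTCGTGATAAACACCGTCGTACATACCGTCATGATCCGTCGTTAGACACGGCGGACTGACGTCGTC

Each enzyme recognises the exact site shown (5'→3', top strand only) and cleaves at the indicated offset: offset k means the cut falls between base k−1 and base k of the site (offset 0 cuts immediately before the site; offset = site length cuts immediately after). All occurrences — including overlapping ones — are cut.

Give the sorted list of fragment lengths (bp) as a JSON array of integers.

[3,4,4,9,10,18,19]

Per-enzyme occurrences:
  FykIX ATAC/1: at [23] ⇒ [24]
  VbrIII GTCGT/4: at [16, 38, 61, 64] ⇒ [1, 20, 42, 65]
  DwuIV (GACCTCA, off=4): no sites
  OquIII ACAC/0: at [11, 46] ⇒ [11, 46]

All cut coordinates (distinct, sorted): [1, 11, 20, 24, 42, 46, 65]

Fragment lengths:
  1→11: 10 bp
  11→20: 9 bp
  20→24: 4 bp
  24→42: 18 bp
  42→46: 4 bp
  46→65: 19 bp
  65→1 (wrap): 67-65+1 = 3 bp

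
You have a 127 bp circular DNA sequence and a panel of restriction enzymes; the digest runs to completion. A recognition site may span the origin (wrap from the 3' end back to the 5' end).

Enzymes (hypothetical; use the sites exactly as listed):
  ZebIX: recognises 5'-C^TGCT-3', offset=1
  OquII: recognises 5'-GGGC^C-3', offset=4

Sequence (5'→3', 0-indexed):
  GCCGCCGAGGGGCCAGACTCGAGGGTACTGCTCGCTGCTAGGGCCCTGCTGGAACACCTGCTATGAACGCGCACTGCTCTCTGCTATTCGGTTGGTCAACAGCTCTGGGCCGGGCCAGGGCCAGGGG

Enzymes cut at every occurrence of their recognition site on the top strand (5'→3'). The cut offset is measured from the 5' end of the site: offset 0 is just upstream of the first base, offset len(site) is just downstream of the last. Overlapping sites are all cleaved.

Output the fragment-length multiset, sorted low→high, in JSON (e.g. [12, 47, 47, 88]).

Site scan:
  ZebIX CTGCT/1: at [27, 34, 45, 57, 73, 80] ⇒ [28, 35, 46, 58, 74, 81]
  OquII GGGCC/4: at [9, 40, 106, 111, 117, 125] ⇒ [2, 13, 44, 110, 115, 121]

Pooled cuts: [2, 13, 28, 35, 44, 46, 58, 74, 81, 110, 115, 121]

Fragments:
  2→13: 11 bp
  13→28: 15 bp
  28→35: 7 bp
  35→44: 9 bp
  44→46: 2 bp
  46→58: 12 bp
  58→74: 16 bp
  74→81: 7 bp
  81→110: 29 bp
  110→115: 5 bp
  115→121: 6 bp
  121→2 (wrap): 127-121+2 = 8 bp

[2,5,6,7,7,8,9,11,12,15,16,29]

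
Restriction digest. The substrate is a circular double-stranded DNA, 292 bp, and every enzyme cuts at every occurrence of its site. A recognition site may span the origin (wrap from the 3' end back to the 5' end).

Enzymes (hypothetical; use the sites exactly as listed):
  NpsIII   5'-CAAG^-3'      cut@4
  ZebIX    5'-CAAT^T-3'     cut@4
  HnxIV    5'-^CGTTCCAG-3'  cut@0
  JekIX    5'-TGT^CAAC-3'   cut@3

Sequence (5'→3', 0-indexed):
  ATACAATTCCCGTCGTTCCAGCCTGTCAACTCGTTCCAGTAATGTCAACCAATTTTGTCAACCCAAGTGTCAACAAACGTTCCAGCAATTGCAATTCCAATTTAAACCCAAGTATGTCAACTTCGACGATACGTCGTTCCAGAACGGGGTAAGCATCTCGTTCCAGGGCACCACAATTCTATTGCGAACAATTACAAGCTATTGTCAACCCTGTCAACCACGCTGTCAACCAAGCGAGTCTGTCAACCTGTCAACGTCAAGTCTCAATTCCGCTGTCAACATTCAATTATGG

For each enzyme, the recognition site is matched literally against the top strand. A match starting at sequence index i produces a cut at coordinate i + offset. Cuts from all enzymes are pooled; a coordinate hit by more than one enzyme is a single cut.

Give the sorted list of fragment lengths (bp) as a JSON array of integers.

Scan for sites:
  NpsIII CAAG/4: at [63, 108, 194, 230, 257] ⇒ [67, 112, 198, 234, 261]
  ZebIX CAATT/4: at [3, 49, 85, 91, 97, 173, 188, 264, 283] ⇒ [7, 53, 89, 95, 101, 177, 192, 268, 287]
  HnxIV CGTTCCAG/0: at [13, 31, 77, 134, 158] ⇒ [13, 31, 77, 134, 158]
  JekIX TGTCAAC/3: at [23, 42, 55, 67, 114, 202, 211, 223, 240, 248, 273] ⇒ [26, 45, 58, 70, 117, 205, 214, 226, 243, 251, 276]

All cut coordinates (distinct, sorted): [7, 13, 26, 31, 45, 53, 58, 67, 70, 77, 89, 95, 101, 112, 117, 134, 158, 177, 192, 198, 205, 214, 226, 234, 243, 251, 261, 268, 276, 287]

Fragment lengths:
  7→13: 6 bp
  13→26: 13 bp
  26→31: 5 bp
  31→45: 14 bp
  45→53: 8 bp
  53→58: 5 bp
  58→67: 9 bp
  67→70: 3 bp
  70→77: 7 bp
  77→89: 12 bp
  89→95: 6 bp
  95→101: 6 bp
  101→112: 11 bp
  112→117: 5 bp
  117→134: 17 bp
  134→158: 24 bp
  158→177: 19 bp
  177→192: 15 bp
  192→198: 6 bp
  198→205: 7 bp
  205→214: 9 bp
  214→226: 12 bp
  226→234: 8 bp
  234→243: 9 bp
  243→251: 8 bp
  251→261: 10 bp
  261→268: 7 bp
  268→276: 8 bp
  276→287: 11 bp
  287→7 (wrap): 292-287+7 = 12 bp

[3,5,5,5,6,6,6,6,7,7,7,8,8,8,8,9,9,9,10,11,11,12,12,12,13,14,15,17,19,24]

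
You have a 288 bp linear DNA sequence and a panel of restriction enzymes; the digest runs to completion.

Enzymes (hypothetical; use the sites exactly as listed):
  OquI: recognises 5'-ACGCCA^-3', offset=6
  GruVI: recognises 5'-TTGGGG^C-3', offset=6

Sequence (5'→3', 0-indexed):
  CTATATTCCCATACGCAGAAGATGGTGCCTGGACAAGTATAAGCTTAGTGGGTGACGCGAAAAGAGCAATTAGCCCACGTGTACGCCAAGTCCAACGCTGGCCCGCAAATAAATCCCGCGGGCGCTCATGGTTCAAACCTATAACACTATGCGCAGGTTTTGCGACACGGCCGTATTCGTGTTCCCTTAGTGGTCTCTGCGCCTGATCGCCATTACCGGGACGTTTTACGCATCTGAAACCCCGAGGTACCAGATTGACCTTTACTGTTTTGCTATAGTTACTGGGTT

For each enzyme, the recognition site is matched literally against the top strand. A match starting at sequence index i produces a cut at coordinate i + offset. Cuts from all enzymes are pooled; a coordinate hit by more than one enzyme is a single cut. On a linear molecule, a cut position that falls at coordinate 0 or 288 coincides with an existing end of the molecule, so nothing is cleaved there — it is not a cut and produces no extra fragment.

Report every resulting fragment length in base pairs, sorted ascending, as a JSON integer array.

Per-enzyme occurrences:
  OquI (ACGCCA, off=6): starts [82] → cuts [88]
  GruVI (TTGGGGC, off=6): no sites

Pooled cuts: [88]

Fragments:
  [0,88): 88 bp
  [88,288): 200 bp

[88,200]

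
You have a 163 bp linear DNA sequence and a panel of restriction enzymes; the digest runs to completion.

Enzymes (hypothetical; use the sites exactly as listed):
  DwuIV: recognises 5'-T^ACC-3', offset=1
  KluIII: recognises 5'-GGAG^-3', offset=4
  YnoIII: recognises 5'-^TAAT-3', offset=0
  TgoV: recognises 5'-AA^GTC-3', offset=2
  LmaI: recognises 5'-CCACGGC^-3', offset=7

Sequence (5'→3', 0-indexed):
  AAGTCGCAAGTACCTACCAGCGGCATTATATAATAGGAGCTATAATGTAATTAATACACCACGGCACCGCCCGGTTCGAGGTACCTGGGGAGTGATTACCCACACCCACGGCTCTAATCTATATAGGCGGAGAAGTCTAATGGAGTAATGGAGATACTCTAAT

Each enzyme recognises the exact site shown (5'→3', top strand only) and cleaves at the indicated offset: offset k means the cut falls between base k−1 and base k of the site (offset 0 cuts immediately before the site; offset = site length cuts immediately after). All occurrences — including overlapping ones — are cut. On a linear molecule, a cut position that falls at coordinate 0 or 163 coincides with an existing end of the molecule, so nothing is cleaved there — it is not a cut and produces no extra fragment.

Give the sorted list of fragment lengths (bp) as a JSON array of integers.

Site scan:
  DwuIV TACC/1: at [10, 14, 81, 96] ⇒ [11, 15, 82, 97]
  KluIII GGAG/4: at [35, 88, 128, 141, 149] ⇒ [39, 92, 132, 145, 153]
  YnoIII TAAT/0: at [30, 42, 47, 51, 114, 137, 145, 159] ⇒ [30, 42, 47, 51, 114, 137, 145, 159]
  TgoV AAGTC/2: at [0, 132] ⇒ [2, 134]
  LmaI CCACGGC/7: at [58, 105] ⇒ [65, 112]

All cut coordinates (distinct, sorted): [2, 11, 15, 30, 39, 42, 47, 51, 65, 82, 92, 97, 112, 114, 132, 134, 137, 145, 153, 159]

Fragments:
  [0,2): 2 bp
  [2,11): 9 bp
  [11,15): 4 bp
  [15,30): 15 bp
  [30,39): 9 bp
  [39,42): 3 bp
  [42,47): 5 bp
  [47,51): 4 bp
  [51,65): 14 bp
  [65,82): 17 bp
  [82,92): 10 bp
  [92,97): 5 bp
  [97,112): 15 bp
  [112,114): 2 bp
  [114,132): 18 bp
  [132,134): 2 bp
  [134,137): 3 bp
  [137,145): 8 bp
  [145,153): 8 bp
  [153,159): 6 bp
  [159,163): 4 bp

[2,2,2,3,3,4,4,4,5,5,6,8,8,9,9,10,14,15,15,17,18]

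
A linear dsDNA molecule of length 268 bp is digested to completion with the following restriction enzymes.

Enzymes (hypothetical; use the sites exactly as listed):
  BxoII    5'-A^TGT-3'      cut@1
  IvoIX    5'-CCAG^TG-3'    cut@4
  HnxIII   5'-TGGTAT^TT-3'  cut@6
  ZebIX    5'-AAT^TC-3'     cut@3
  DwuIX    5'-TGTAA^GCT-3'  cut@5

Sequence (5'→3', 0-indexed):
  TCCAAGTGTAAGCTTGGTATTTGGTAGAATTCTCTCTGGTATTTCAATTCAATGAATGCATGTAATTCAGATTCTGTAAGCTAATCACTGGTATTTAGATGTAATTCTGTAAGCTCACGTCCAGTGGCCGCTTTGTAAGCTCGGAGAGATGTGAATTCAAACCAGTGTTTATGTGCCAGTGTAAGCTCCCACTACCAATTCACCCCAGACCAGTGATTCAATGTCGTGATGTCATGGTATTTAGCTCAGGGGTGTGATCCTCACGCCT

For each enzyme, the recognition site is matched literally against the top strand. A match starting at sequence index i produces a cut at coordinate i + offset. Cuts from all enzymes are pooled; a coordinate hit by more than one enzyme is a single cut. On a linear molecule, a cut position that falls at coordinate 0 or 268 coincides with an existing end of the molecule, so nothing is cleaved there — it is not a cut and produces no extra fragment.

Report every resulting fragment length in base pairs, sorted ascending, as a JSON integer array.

[5,5,6,6,6,6,7,7,8,8,8,9,9,10,11,11,11,12,12,12,13,14,14,15,15,28]

Scan for sites:
  BxoII ATGT/1: at [59, 98, 148, 170, 220, 228] ⇒ [60, 99, 149, 171, 221, 229]
  IvoIX CCAGTG/4: at [120, 161, 175, 209] ⇒ [124, 165, 179, 213]
  HnxIII TGGTATTT/6: at [14, 36, 88, 234] ⇒ [20, 42, 94, 240]
  ZebIX AATTC/3: at [27, 45, 63, 102, 153, 196] ⇒ [30, 48, 66, 105, 156, 199]
  DwuIX TGTAAGCT/5: at [6, 74, 107, 133, 179] ⇒ [11, 79, 112, 138, 184]

Pooled cuts: [11, 20, 30, 42, 48, 60, 66, 79, 94, 99, 105, 112, 124, 138, 149, 156, 165, 171, 179, 184, 199, 213, 221, 229, 240]

Fragment lengths:
  [0,11): 11 bp
  [11,20): 9 bp
  [20,30): 10 bp
  [30,42): 12 bp
  [42,48): 6 bp
  [48,60): 12 bp
  [60,66): 6 bp
  [66,79): 13 bp
  [79,94): 15 bp
  [94,99): 5 bp
  [99,105): 6 bp
  [105,112): 7 bp
  [112,124): 12 bp
  [124,138): 14 bp
  [138,149): 11 bp
  [149,156): 7 bp
  [156,165): 9 bp
  [165,171): 6 bp
  [171,179): 8 bp
  [179,184): 5 bp
  [184,199): 15 bp
  [199,213): 14 bp
  [213,221): 8 bp
  [221,229): 8 bp
  [229,240): 11 bp
  [240,268): 28 bp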